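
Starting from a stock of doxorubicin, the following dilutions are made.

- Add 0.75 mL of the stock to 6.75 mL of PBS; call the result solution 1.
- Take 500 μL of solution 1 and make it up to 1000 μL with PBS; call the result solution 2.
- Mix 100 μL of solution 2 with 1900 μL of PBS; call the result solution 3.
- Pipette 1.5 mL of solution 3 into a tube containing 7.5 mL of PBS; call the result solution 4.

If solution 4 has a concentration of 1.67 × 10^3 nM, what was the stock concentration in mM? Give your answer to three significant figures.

4.01 mM

Step 1: 0.75 mL + 6.75 mL = 7.5 mL total → factor 7.5/0.75 = 10
Step 2: 500 μL brought to 1000 μL → factor 1000/500 = 2
Step 3: 100 μL + 1900 μL = 2000 μL total → factor 2000/100 = 20
Step 4: 1.5 mL + 7.5 mL = 9 mL total → factor 9/1.5 = 6
Overall dilution factor = 10 × 2 × 20 × 6 = 2400
Stock = 1.67 × 10^3 nM × 2400 = 4.008 × 10^6 nM = 4.01 mM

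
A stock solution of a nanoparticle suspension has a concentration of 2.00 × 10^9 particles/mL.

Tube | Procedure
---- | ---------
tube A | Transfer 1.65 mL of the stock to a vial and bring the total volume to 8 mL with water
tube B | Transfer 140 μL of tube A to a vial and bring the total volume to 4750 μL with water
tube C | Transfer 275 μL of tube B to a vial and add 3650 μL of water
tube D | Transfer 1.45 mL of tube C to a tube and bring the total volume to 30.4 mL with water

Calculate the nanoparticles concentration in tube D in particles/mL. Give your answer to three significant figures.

Step 1: 1.65 mL brought to 8 mL → factor 8/1.65 = 4.8485
Step 2: 140 μL brought to 4750 μL → factor 4750/140 = 33.929
Step 3: 275 μL + 3650 μL = 3925 μL total → factor 3925/275 = 14.273
Step 4: 1.45 mL brought to 30.4 mL → factor 30.4/1.45 = 20.966
Dilution factor through tube D = 4.8485 × 33.929 × 14.273 × 20.966 = 49225
[tube D] = 2.00 × 10^9 particles/mL / 49225 = 4.06 × 10^4 particles/mL

4.06 × 10^4 particles/mL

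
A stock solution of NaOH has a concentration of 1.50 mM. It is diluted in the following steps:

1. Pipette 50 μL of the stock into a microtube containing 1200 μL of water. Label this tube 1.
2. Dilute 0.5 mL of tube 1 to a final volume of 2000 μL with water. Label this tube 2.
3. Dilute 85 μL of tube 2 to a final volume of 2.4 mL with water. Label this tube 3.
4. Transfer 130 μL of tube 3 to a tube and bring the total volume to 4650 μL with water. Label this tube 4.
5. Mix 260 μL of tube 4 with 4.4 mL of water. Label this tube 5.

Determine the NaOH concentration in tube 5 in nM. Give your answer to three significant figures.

Step 1: 50 μL + 1200 μL = 1250 μL total → factor 1250/50 = 25
Step 2: 0.5 mL brought to 2000 μL → factor 2/0.5 = 4
Step 3: 85 μL brought to 2.4 mL → factor 2400/85 = 28.235
Step 4: 130 μL brought to 4650 μL → factor 4650/130 = 35.769
Step 5: 260 μL + 4.4 mL = 4660 μL total → factor 4660/260 = 17.923
Overall dilution factor = 25 × 4 × 28.235 × 35.769 × 17.923 = 1.8101 × 10^6
Final = 1.50 mM / 1.8101 × 10^6 = 8.287 × 10^-7 mM = 0.829 nM

0.829 nM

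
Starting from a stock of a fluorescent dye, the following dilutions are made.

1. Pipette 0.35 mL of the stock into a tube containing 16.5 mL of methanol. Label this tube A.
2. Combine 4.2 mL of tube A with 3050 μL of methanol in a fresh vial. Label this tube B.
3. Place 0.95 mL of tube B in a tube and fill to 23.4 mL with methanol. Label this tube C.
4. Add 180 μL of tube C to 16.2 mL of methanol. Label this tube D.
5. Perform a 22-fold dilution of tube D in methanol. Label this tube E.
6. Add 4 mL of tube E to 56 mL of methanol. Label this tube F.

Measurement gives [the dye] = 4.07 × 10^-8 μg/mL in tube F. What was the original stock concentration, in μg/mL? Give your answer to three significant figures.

2.50 μg/mL

Step 1: 0.35 mL + 16.5 mL = 16.85 mL total → factor 16.85/0.35 = 48.143
Step 2: 4.2 mL + 3050 μL = 7.25 mL total → factor 7.25/4.2 = 1.7262
Step 3: 0.95 mL brought to 23.4 mL → factor 23.4/0.95 = 24.632
Step 4: 180 μL + 16.2 mL = 16380 μL total → factor 16380/180 = 91
Step 5: 22-fold → factor 22
Step 6: 4 mL + 56 mL = 60 mL total → factor 60/4 = 15
Overall dilution factor = 48.143 × 1.7262 × 24.632 × 91 × 22 × 15 = 6.1471 × 10^7
Stock = 4.07 × 10^-8 μg/mL × 6.1471 × 10^7 = 2.50 μg/mL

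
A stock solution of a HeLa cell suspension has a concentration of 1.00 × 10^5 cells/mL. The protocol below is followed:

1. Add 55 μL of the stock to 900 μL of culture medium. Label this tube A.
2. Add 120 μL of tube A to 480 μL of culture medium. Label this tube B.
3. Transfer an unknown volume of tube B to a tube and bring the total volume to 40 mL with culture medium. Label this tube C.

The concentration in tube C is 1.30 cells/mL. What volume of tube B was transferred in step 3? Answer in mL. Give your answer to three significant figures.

Step 1: 55 μL + 900 μL = 955 μL total → factor 955/55 = 17.364
Step 2: 120 μL + 480 μL = 600 μL total → factor 600/120 = 5
Step 3: v brought to 40 mL → factor = 40 mL/v
Product of known-step factors = 86.818
Overall factor = 1.00 × 10^5 cells/mL / (1.30 cells/mL) = 76923
Step-3 factor = 76923 / 86.818 = 886.02
v = 40 mL / 886.02 = 0.0451 mL

0.0451 mL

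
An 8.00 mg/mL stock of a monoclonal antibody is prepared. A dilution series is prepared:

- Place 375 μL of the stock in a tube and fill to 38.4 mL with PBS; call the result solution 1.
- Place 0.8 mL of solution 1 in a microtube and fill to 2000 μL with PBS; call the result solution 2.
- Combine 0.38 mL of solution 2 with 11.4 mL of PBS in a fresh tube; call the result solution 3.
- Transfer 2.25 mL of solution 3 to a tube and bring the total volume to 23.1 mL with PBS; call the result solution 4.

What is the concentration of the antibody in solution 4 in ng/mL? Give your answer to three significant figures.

98.2 ng/mL

Step 1: 375 μL brought to 38.4 mL → factor 38400/375 = 102.4
Step 2: 0.8 mL brought to 2000 μL → factor 2/0.8 = 2.5
Step 3: 0.38 mL + 11.4 mL = 11.78 mL total → factor 11.78/0.38 = 31
Step 4: 2.25 mL brought to 23.1 mL → factor 23.1/2.25 = 10.267
Overall dilution factor = 102.4 × 2.5 × 31 × 10.267 = 81476
Final = 8.00 mg/mL / 81476 = 9.819 × 10^-5 mg/mL = 98.2 ng/mL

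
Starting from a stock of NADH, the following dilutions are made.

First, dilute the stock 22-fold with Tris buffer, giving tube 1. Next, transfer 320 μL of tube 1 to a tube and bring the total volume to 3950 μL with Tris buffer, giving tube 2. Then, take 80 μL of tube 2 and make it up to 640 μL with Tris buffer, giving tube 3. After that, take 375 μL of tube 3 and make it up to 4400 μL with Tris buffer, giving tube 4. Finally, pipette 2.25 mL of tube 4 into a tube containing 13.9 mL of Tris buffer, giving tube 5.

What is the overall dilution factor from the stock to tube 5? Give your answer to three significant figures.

1.83 × 10^5

Step 1: 22-fold → factor 22
Step 2: 320 μL brought to 3950 μL → factor 3950/320 = 12.344
Step 3: 80 μL brought to 640 μL → factor 640/80 = 8
Step 4: 375 μL brought to 4400 μL → factor 4400/375 = 11.733
Step 5: 2.25 mL + 13.9 mL = 16.15 mL total → factor 16.15/2.25 = 7.1778
Overall dilution factor = 22 × 12.344 × 8 × 11.733 × 7.1778 = 1.8297 × 10^5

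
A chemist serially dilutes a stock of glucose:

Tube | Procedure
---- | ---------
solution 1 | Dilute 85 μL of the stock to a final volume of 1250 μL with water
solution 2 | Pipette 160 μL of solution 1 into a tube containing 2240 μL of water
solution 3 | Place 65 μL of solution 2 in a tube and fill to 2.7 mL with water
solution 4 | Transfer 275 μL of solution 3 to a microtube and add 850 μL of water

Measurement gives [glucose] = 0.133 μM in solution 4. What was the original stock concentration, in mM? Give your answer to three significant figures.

4.99 mM

Step 1: 85 μL brought to 1250 μL → factor 1250/85 = 14.706
Step 2: 160 μL + 2240 μL = 2400 μL total → factor 2400/160 = 15
Step 3: 65 μL brought to 2.7 mL → factor 2700/65 = 41.538
Step 4: 275 μL + 850 μL = 1125 μL total → factor 1125/275 = 4.0909
Overall dilution factor = 14.706 × 15 × 41.538 × 4.0909 = 37485
Stock = 0.133 μM × 37485 = 4985 μM = 4.99 mM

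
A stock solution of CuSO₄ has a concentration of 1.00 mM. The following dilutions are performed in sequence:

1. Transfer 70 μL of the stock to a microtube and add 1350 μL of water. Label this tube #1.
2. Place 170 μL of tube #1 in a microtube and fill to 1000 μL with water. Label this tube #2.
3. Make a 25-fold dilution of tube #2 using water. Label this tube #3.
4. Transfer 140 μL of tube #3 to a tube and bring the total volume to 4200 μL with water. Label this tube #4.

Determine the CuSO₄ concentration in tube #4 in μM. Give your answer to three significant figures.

0.0112 μM

Step 1: 70 μL + 1350 μL = 1420 μL total → factor 1420/70 = 20.286
Step 2: 170 μL brought to 1000 μL → factor 1000/170 = 5.8824
Step 3: 25-fold → factor 25
Step 4: 140 μL brought to 4200 μL → factor 4200/140 = 30
Overall dilution factor = 20.286 × 5.8824 × 25 × 30 = 89496
Final = 1.00 mM / 89496 = 1.117 × 10^-5 mM = 0.0112 μM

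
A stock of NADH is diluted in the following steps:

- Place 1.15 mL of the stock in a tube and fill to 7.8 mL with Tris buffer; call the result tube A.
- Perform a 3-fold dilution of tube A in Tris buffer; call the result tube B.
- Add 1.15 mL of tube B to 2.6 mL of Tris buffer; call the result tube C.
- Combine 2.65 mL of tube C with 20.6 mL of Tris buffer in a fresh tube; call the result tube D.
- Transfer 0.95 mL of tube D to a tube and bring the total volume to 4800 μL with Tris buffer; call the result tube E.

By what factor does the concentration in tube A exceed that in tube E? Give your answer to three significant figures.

Step 1: 1.15 mL brought to 7.8 mL → factor 7.8/1.15 = 6.7826
Step 2: 3-fold → factor 3
Step 3: 1.15 mL + 2.6 mL = 3.75 mL total → factor 3.75/1.15 = 3.2609
Step 4: 2.65 mL + 20.6 mL = 23.25 mL total → factor 23.25/2.65 = 8.7736
Step 5: 0.95 mL brought to 4800 μL → factor 4.8/0.95 = 5.0526
Dilution factor to tube A = 6.7826; to tube E = 2941.3
[tube A]/[tube E] = (factor to tube E)/(factor to tube A) = 2941.3/6.7826 = 434

434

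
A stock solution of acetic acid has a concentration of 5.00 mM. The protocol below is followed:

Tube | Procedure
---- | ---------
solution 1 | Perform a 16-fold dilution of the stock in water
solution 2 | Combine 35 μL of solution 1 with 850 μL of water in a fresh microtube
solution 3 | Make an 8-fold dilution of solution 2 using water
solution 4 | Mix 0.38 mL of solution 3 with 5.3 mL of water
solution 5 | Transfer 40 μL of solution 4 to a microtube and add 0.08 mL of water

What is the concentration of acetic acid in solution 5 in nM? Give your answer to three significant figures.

34.5 nM

Step 1: 16-fold → factor 16
Step 2: 35 μL + 850 μL = 885 μL total → factor 885/35 = 25.286
Step 3: 8-fold → factor 8
Step 4: 0.38 mL + 5.3 mL = 5.68 mL total → factor 5.68/0.38 = 14.947
Step 5: 40 μL + 0.08 mL = 120 μL total → factor 120/40 = 3
Overall dilution factor = 16 × 25.286 × 8 × 14.947 × 3 = 1.4513 × 10^5
Final = 5.00 mM / 1.4513 × 10^5 = 3.445 × 10^-5 mM = 34.5 nM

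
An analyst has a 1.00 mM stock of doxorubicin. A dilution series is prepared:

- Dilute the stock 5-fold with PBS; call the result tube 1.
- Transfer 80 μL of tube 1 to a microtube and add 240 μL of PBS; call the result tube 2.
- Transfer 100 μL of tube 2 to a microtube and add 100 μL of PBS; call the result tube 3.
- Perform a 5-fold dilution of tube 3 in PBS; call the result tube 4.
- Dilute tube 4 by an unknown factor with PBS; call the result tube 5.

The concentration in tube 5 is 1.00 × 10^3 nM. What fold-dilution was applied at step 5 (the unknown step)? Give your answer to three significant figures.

5.00-fold

Step 1: 5-fold → factor 5
Step 2: 80 μL + 240 μL = 320 μL total → factor 320/80 = 4
Step 3: 100 μL + 100 μL = 200 μL total → factor 200/100 = 2
Step 4: 5-fold → factor 5
Step 5: unknown factor x
Product of known-step factors = 200
Overall factor = 1.00 mM / (1.00 × 10^3 nM) = 1000
x = 1000 / 200 = 5.00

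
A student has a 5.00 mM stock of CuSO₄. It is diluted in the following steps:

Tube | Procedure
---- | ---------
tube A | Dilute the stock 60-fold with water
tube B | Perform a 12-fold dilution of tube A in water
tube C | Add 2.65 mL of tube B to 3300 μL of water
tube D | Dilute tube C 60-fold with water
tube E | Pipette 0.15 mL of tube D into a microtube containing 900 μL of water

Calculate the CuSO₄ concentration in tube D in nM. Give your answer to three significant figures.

Step 1: 60-fold → factor 60
Step 2: 12-fold → factor 12
Step 3: 2.65 mL + 3300 μL = 5.95 mL total → factor 5.95/2.65 = 2.2453
Step 4: 60-fold → factor 60
Dilution factor through tube D = 60 × 12 × 2.2453 × 60 = 96996
[tube D] = 5.00 mM / 96996 = 5.155 × 10^-5 mM = 51.5 nM

51.5 nM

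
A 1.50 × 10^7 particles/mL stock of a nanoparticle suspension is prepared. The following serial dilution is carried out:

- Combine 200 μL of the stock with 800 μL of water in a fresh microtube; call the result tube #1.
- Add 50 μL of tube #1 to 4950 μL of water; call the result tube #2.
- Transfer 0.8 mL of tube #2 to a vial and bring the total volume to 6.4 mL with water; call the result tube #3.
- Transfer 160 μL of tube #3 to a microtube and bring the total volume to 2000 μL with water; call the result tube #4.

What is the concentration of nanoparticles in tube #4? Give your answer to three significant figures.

300 particles/mL

Step 1: 200 μL + 800 μL = 1000 μL total → factor 1000/200 = 5
Step 2: 50 μL + 4950 μL = 5000 μL total → factor 5000/50 = 100
Step 3: 0.8 mL brought to 6.4 mL → factor 6.4/0.8 = 8
Step 4: 160 μL brought to 2000 μL → factor 2000/160 = 12.5
Overall dilution factor = 5 × 100 × 8 × 12.5 = 50000
Final = 1.50 × 10^7 particles/mL / 50000 = 300 particles/mL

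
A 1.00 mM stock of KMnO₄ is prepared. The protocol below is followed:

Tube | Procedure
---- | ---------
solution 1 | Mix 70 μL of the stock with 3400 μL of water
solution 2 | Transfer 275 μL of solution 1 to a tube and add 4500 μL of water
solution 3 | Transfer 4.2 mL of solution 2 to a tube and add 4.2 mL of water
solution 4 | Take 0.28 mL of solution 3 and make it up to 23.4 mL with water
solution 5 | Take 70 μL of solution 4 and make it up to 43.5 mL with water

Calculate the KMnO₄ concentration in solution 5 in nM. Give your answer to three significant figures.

Step 1: 70 μL + 3400 μL = 3470 μL total → factor 3470/70 = 49.571
Step 2: 275 μL + 4500 μL = 4775 μL total → factor 4775/275 = 17.364
Step 3: 4.2 mL + 4.2 mL = 8.4 mL total → factor 8.4/4.2 = 2
Step 4: 0.28 mL brought to 23.4 mL → factor 23.4/0.28 = 83.571
Step 5: 70 μL brought to 43.5 mL → factor 43500/70 = 621.43
Dilution factor through solution 5 = 49.571 × 17.364 × 2 × 83.571 × 621.43 = 8.9403 × 10^7
[solution 5] = 1.00 mM / 8.9403 × 10^7 = 1.119 × 10^-8 mM = 0.0112 nM

0.0112 nM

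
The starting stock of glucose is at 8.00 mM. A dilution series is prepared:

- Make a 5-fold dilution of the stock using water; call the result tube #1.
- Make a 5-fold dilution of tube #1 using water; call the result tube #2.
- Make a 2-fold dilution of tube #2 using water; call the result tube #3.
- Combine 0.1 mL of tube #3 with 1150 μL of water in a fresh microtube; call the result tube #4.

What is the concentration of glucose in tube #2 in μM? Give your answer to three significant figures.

Step 1: 5-fold → factor 5
Step 2: 5-fold → factor 5
Dilution factor through tube #2 = 5 × 5 = 25
[tube #2] = 8.00 mM / 25 = 0.3200 mM = 320 μM

320 μM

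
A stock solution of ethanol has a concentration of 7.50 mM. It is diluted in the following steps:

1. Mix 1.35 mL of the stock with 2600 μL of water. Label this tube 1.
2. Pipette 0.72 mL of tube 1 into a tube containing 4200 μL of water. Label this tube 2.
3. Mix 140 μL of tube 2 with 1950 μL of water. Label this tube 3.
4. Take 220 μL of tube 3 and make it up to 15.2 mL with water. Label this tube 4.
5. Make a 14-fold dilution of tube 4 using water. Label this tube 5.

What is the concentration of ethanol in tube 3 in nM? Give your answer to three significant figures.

Step 1: 1.35 mL + 2600 μL = 3.95 mL total → factor 3.95/1.35 = 2.9259
Step 2: 0.72 mL + 4200 μL = 4.92 mL total → factor 4.92/0.72 = 6.8333
Step 3: 140 μL + 1950 μL = 2090 μL total → factor 2090/140 = 14.929
Dilution factor through tube 3 = 2.9259 × 6.8333 × 14.929 = 298.48
[tube 3] = 7.50 mM / 298.48 = 0.02513 mM = 2.51 × 10^4 nM

2.51 × 10^4 nM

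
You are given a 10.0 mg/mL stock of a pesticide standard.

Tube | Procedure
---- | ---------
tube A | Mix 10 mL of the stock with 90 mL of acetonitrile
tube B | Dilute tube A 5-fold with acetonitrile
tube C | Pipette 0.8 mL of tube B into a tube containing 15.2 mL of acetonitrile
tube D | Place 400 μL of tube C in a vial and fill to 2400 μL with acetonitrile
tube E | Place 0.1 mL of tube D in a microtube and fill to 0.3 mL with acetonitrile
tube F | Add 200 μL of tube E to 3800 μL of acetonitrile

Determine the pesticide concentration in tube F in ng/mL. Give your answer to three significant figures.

Step 1: 10 mL + 90 mL = 100 mL total → factor 100/10 = 10
Step 2: 5-fold → factor 5
Step 3: 0.8 mL + 15.2 mL = 16 mL total → factor 16/0.8 = 20
Step 4: 400 μL brought to 2400 μL → factor 2400/400 = 6
Step 5: 0.1 mL brought to 0.3 mL → factor 0.3/0.1 = 3
Step 6: 200 μL + 3800 μL = 4000 μL total → factor 4000/200 = 20
Overall dilution factor = 10 × 5 × 20 × 6 × 3 × 20 = 3.6 × 10^5
Final = 10.0 mg/mL / 3.6 × 10^5 = 2.778 × 10^-5 mg/mL = 27.8 ng/mL

27.8 ng/mL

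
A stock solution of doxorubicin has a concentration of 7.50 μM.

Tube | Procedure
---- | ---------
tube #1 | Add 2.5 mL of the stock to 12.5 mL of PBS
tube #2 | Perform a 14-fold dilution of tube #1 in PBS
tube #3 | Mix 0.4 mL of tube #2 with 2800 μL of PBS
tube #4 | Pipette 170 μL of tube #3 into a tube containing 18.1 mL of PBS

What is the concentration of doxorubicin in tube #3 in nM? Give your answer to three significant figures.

Step 1: 2.5 mL + 12.5 mL = 15 mL total → factor 15/2.5 = 6
Step 2: 14-fold → factor 14
Step 3: 0.4 mL + 2800 μL = 3.2 mL total → factor 3.2/0.4 = 8
Dilution factor through tube #3 = 6 × 14 × 8 = 672
[tube #3] = 7.50 μM / 672 = 0.01116 μM = 11.2 nM

11.2 nM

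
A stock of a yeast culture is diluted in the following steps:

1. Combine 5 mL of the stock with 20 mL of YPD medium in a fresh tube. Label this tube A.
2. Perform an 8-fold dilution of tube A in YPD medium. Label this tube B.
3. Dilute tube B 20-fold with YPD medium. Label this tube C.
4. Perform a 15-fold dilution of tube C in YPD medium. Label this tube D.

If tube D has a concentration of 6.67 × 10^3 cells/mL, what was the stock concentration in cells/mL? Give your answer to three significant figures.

8.00 × 10^7 cells/mL

Step 1: 5 mL + 20 mL = 25 mL total → factor 25/5 = 5
Step 2: 8-fold → factor 8
Step 3: 20-fold → factor 20
Step 4: 15-fold → factor 15
Overall dilution factor = 5 × 8 × 20 × 15 = 12000
Stock = 6.67 × 10^3 cells/mL × 12000 = 8.00 × 10^7 cells/mL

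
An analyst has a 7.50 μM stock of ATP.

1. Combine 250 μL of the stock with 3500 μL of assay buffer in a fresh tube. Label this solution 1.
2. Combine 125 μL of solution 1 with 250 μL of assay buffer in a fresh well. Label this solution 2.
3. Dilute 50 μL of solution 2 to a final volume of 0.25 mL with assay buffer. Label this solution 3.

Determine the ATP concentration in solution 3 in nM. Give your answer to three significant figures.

33.3 nM

Step 1: 250 μL + 3500 μL = 3750 μL total → factor 3750/250 = 15
Step 2: 125 μL + 250 μL = 375 μL total → factor 375/125 = 3
Step 3: 50 μL brought to 0.25 mL → factor 250/50 = 5
Overall dilution factor = 15 × 3 × 5 = 225
Final = 7.50 μM / 225 = 0.03333 μM = 33.3 nM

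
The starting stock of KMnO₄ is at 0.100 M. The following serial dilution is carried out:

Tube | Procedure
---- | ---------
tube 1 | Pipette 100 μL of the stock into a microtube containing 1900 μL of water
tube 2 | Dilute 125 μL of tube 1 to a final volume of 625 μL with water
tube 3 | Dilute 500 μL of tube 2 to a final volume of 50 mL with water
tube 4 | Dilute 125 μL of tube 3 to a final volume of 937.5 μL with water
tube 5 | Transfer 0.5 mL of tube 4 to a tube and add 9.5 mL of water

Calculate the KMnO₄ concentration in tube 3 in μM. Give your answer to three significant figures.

10.0 μM

Step 1: 100 μL + 1900 μL = 2000 μL total → factor 2000/100 = 20
Step 2: 125 μL brought to 625 μL → factor 625/125 = 5
Step 3: 500 μL brought to 50 mL → factor 50000/500 = 100
Dilution factor through tube 3 = 20 × 5 × 100 = 10000
[tube 3] = 0.100 M / 10000 = 1.000 × 10^-5 M = 10.0 μM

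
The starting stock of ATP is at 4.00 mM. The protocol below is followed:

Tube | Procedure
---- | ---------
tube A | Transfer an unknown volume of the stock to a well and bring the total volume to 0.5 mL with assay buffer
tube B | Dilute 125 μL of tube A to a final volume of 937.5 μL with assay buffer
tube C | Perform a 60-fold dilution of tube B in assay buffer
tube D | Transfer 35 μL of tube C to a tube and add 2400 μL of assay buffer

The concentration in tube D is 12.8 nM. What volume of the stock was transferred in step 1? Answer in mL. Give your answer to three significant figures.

0.0501 mL

Step 1: v brought to 0.5 mL → factor = 0.5 mL/v
Step 2: 125 μL brought to 937.5 μL → factor 937.5/125 = 7.5
Step 3: 60-fold → factor 60
Step 4: 35 μL + 2400 μL = 2435 μL total → factor 2435/35 = 69.571
Product of known-step factors = 31307
Overall factor = 4.00 mM / (12.8 nM) = 3.125 × 10^5
Step-1 factor = 3.125 × 10^5 / 31307 = 9.9817
v = 0.5 mL / 9.9817 = 0.0501 mL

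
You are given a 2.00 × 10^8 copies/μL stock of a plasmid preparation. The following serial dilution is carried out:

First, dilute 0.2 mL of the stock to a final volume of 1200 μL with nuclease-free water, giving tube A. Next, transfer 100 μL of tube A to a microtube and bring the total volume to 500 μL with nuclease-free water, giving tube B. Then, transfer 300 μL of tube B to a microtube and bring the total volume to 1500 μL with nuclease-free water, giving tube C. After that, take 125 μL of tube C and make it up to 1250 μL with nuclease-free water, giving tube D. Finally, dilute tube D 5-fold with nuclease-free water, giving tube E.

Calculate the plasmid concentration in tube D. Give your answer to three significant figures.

1.33 × 10^5 copies/μL

Step 1: 0.2 mL brought to 1200 μL → factor 1.2/0.2 = 6
Step 2: 100 μL brought to 500 μL → factor 500/100 = 5
Step 3: 300 μL brought to 1500 μL → factor 1500/300 = 5
Step 4: 125 μL brought to 1250 μL → factor 1250/125 = 10
Dilution factor through tube D = 6 × 5 × 5 × 10 = 1500
[tube D] = 2.00 × 10^8 copies/μL / 1500 = 1.33 × 10^5 copies/μL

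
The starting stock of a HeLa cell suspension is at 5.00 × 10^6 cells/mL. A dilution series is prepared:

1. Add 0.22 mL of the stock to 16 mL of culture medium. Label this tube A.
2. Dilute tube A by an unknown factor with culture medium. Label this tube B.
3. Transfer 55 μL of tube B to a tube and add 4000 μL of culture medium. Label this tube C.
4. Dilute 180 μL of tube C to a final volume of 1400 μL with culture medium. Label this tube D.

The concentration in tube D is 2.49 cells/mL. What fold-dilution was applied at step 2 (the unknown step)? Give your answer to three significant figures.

47.5-fold

Step 1: 0.22 mL + 16 mL = 16.22 mL total → factor 16.22/0.22 = 73.727
Step 2: unknown factor x
Step 3: 55 μL + 4000 μL = 4055 μL total → factor 4055/55 = 73.727
Step 4: 180 μL brought to 1400 μL → factor 1400/180 = 7.7778
Product of known-step factors = 42278
Overall factor = 5.00 × 10^6 cells/mL / (2.49 cells/mL) = 2.008 × 10^6
x = 2.008 × 10^6 / 42278 = 47.5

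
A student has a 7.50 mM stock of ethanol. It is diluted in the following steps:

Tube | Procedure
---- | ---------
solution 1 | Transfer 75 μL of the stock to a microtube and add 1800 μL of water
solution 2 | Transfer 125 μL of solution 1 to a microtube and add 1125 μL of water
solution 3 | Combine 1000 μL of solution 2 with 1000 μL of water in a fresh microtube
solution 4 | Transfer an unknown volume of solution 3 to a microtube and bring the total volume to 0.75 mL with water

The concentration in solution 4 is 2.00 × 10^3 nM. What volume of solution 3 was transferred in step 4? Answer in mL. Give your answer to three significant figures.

Step 1: 75 μL + 1800 μL = 1875 μL total → factor 1875/75 = 25
Step 2: 125 μL + 1125 μL = 1250 μL total → factor 1250/125 = 10
Step 3: 1000 μL + 1000 μL = 2000 μL total → factor 2000/1000 = 2
Step 4: v brought to 0.75 mL → factor = 0.75 mL/v
Product of known-step factors = 500
Overall factor = 7.50 mM / (2.00 × 10^3 nM) = 3750
Step-4 factor = 3750 / 500 = 7.5
v = 0.75 mL / 7.5 = 0.100 mL

0.100 mL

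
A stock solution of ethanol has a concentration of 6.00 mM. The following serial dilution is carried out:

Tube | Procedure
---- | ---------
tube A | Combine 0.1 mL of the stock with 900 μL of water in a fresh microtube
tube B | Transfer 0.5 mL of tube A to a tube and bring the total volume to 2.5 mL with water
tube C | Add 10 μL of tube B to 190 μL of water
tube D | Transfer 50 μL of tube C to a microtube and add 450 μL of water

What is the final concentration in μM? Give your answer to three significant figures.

0.600 μM

Step 1: 0.1 mL + 900 μL = 1 mL total → factor 1/0.1 = 10
Step 2: 0.5 mL brought to 2.5 mL → factor 2.5/0.5 = 5
Step 3: 10 μL + 190 μL = 200 μL total → factor 200/10 = 20
Step 4: 50 μL + 450 μL = 500 μL total → factor 500/50 = 10
Overall dilution factor = 10 × 5 × 20 × 10 = 10000
Final = 6.00 mM / 10000 = 0.0006000 mM = 0.600 μM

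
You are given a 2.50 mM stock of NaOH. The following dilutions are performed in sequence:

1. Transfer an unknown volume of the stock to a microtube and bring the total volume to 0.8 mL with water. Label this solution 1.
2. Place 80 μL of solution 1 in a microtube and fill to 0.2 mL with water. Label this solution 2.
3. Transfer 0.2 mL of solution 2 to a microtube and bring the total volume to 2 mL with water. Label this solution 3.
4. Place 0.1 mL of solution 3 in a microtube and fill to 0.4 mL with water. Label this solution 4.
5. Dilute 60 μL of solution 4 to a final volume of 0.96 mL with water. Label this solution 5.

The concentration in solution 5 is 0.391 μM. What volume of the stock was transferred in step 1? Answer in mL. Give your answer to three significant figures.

Step 1: v brought to 0.8 mL → factor = 0.8 mL/v
Step 2: 80 μL brought to 0.2 mL → factor 200/80 = 2.5
Step 3: 0.2 mL brought to 2 mL → factor 2/0.2 = 10
Step 4: 0.1 mL brought to 0.4 mL → factor 0.4/0.1 = 4
Step 5: 60 μL brought to 0.96 mL → factor 960/60 = 16
Product of known-step factors = 1600
Overall factor = 2.50 mM / (0.391 μM) = 6393.9
Step-1 factor = 6393.9 / 1600 = 3.9962
v = 0.8 mL / 3.9962 = 0.200 mL

0.200 mL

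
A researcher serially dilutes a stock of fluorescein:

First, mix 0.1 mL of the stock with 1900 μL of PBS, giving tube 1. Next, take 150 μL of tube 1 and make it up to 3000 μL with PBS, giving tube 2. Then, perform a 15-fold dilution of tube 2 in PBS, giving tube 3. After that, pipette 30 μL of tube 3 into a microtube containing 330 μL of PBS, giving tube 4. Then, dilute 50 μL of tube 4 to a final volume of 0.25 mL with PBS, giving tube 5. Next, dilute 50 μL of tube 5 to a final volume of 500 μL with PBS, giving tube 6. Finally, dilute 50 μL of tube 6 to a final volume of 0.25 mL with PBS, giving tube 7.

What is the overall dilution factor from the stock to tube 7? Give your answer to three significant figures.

Step 1: 0.1 mL + 1900 μL = 2 mL total → factor 2/0.1 = 20
Step 2: 150 μL brought to 3000 μL → factor 3000/150 = 20
Step 3: 15-fold → factor 15
Step 4: 30 μL + 330 μL = 360 μL total → factor 360/30 = 12
Step 5: 50 μL brought to 0.25 mL → factor 250/50 = 5
Step 6: 50 μL brought to 500 μL → factor 500/50 = 10
Step 7: 50 μL brought to 0.25 mL → factor 250/50 = 5
Overall dilution factor = 20 × 20 × 15 × 12 × 5 × 10 × 5 = 1.8 × 10^7

1.80 × 10^7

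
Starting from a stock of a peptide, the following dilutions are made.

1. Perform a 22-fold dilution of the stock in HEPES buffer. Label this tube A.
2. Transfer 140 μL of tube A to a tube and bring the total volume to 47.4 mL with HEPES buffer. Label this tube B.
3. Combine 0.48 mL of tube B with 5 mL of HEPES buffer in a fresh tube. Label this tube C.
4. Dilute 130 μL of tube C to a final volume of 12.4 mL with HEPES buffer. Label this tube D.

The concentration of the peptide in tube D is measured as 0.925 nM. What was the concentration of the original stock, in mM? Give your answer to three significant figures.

Step 1: 22-fold → factor 22
Step 2: 140 μL brought to 47.4 mL → factor 47400/140 = 338.57
Step 3: 0.48 mL + 5 mL = 5.48 mL total → factor 5.48/0.48 = 11.417
Step 4: 130 μL brought to 12.4 mL → factor 12400/130 = 95.385
Overall dilution factor = 22 × 338.57 × 11.417 × 95.385 = 8.1113 × 10^6
Stock = 0.925 nM × 8.1113 × 10^6 = 7.503 × 10^6 nM = 7.50 mM

7.50 mM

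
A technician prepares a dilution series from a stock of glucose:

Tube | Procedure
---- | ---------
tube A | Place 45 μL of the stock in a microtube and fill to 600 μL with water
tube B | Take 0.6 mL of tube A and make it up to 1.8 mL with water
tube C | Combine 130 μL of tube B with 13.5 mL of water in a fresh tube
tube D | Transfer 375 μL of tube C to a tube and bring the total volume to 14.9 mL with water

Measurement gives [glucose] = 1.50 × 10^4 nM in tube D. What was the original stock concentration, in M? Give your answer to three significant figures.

Step 1: 45 μL brought to 600 μL → factor 600/45 = 13.333
Step 2: 0.6 mL brought to 1.8 mL → factor 1.8/0.6 = 3
Step 3: 130 μL + 13.5 mL = 13630 μL total → factor 13630/130 = 104.85
Step 4: 375 μL brought to 14.9 mL → factor 14900/375 = 39.733
Overall dilution factor = 13.333 × 3 × 104.85 × 39.733 = 1.6664 × 10^5
Stock = 1.50 × 10^4 nM × 1.6664 × 10^5 = 2.500 × 10^9 nM = 2.50 M

2.50 M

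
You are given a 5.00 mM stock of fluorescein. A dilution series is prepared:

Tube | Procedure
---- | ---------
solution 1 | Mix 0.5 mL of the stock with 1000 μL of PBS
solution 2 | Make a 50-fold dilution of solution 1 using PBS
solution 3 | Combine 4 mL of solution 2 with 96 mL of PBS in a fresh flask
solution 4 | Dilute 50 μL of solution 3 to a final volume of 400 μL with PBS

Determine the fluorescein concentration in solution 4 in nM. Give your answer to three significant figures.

167 nM

Step 1: 0.5 mL + 1000 μL = 1.5 mL total → factor 1.5/0.5 = 3
Step 2: 50-fold → factor 50
Step 3: 4 mL + 96 mL = 100 mL total → factor 100/4 = 25
Step 4: 50 μL brought to 400 μL → factor 400/50 = 8
Overall dilution factor = 3 × 50 × 25 × 8 = 30000
Final = 5.00 mM / 30000 = 0.0001667 mM = 167 nM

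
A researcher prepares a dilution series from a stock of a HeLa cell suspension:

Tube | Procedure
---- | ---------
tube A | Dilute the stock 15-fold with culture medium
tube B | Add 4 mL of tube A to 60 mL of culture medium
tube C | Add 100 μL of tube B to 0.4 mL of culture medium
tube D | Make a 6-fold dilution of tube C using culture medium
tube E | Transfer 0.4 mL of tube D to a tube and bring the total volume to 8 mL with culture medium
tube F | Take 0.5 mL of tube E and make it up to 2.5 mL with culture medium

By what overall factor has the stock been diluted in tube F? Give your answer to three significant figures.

7.20 × 10^5

Step 1: 15-fold → factor 15
Step 2: 4 mL + 60 mL = 64 mL total → factor 64/4 = 16
Step 3: 100 μL + 0.4 mL = 500 μL total → factor 500/100 = 5
Step 4: 6-fold → factor 6
Step 5: 0.4 mL brought to 8 mL → factor 8/0.4 = 20
Step 6: 0.5 mL brought to 2.5 mL → factor 2.5/0.5 = 5
Overall dilution factor = 15 × 16 × 5 × 6 × 20 × 5 = 7.2 × 10^5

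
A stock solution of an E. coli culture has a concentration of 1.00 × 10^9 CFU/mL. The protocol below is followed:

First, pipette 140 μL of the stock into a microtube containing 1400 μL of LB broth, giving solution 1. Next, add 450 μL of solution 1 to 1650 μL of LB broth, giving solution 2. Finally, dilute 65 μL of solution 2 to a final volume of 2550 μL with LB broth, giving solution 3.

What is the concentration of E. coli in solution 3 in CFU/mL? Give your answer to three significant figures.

Step 1: 140 μL + 1400 μL = 1540 μL total → factor 1540/140 = 11
Step 2: 450 μL + 1650 μL = 2100 μL total → factor 2100/450 = 4.6667
Step 3: 65 μL brought to 2550 μL → factor 2550/65 = 39.231
Overall dilution factor = 11 × 4.6667 × 39.231 = 2013.8
Final = 1.00 × 10^9 CFU/mL / 2013.8 = 4.97 × 10^5 CFU/mL

4.97 × 10^5 CFU/mL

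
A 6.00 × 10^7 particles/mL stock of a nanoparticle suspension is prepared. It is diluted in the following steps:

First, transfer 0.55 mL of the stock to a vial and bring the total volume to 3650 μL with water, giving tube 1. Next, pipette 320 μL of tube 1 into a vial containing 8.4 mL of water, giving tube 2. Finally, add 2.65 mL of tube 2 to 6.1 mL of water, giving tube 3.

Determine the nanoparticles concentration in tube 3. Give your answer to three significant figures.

Step 1: 0.55 mL brought to 3650 μL → factor 3.65/0.55 = 6.6364
Step 2: 320 μL + 8.4 mL = 8720 μL total → factor 8720/320 = 27.25
Step 3: 2.65 mL + 6.1 mL = 8.75 mL total → factor 8.75/2.65 = 3.3019
Overall dilution factor = 6.6364 × 27.25 × 3.3019 = 597.12
Final = 6.00 × 10^7 particles/mL / 597.12 = 1.00 × 10^5 particles/mL

1.00 × 10^5 particles/mL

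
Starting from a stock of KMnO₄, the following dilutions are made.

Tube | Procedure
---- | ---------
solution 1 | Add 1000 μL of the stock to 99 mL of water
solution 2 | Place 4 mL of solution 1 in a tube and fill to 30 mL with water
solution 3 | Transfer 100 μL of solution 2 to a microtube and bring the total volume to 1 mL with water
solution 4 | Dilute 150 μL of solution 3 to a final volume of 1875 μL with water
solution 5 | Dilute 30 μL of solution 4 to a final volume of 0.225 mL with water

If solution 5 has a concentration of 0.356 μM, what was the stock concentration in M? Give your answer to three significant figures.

Step 1: 1000 μL + 99 mL = 1 × 10^5 μL total → factor 1 × 10^5/1000 = 100
Step 2: 4 mL brought to 30 mL → factor 30/4 = 7.5
Step 3: 100 μL brought to 1 mL → factor 1000/100 = 10
Step 4: 150 μL brought to 1875 μL → factor 1875/150 = 12.5
Step 5: 30 μL brought to 0.225 mL → factor 225/30 = 7.5
Overall dilution factor = 100 × 7.5 × 10 × 12.5 × 7.5 = 7.0312 × 10^5
Stock = 0.356 μM × 7.0312 × 10^5 = 2.503 × 10^5 μM = 0.250 M

0.250 M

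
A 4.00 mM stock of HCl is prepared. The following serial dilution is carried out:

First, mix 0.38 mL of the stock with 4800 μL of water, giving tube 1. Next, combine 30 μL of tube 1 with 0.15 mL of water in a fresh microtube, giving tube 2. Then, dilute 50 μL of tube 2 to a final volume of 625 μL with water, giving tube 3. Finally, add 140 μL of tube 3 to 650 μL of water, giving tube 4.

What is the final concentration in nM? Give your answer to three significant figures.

Step 1: 0.38 mL + 4800 μL = 5.18 mL total → factor 5.18/0.38 = 13.632
Step 2: 30 μL + 0.15 mL = 180 μL total → factor 180/30 = 6
Step 3: 50 μL brought to 625 μL → factor 625/50 = 12.5
Step 4: 140 μL + 650 μL = 790 μL total → factor 790/140 = 5.6429
Overall dilution factor = 13.632 × 6 × 12.5 × 5.6429 = 5769.1
Final = 4.00 mM / 5769.1 = 0.0006934 mM = 693 nM

693 nM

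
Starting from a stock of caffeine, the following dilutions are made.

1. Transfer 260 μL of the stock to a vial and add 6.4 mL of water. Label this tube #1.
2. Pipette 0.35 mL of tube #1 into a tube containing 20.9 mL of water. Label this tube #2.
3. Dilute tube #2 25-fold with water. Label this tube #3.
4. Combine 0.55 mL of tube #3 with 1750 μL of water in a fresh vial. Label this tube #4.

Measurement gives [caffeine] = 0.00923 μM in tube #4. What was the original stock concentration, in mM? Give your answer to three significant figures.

Step 1: 260 μL + 6.4 mL = 6660 μL total → factor 6660/260 = 25.615
Step 2: 0.35 mL + 20.9 mL = 21.25 mL total → factor 21.25/0.35 = 60.714
Step 3: 25-fold → factor 25
Step 4: 0.55 mL + 1750 μL = 2.3 mL total → factor 2.3/0.55 = 4.1818
Overall dilution factor = 25.615 × 60.714 × 25 × 4.1818 = 1.6259 × 10^5
Stock = 0.00923 μM × 1.6259 × 10^5 = 1501 μM = 1.50 mM

1.50 mM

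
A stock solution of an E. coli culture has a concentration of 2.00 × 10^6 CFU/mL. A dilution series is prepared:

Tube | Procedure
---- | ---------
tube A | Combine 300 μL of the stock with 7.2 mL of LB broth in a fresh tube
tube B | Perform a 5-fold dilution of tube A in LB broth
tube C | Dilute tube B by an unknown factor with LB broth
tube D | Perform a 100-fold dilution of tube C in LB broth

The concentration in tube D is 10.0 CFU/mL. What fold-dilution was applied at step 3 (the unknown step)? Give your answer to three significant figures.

Step 1: 300 μL + 7.2 mL = 7500 μL total → factor 7500/300 = 25
Step 2: 5-fold → factor 5
Step 3: unknown factor x
Step 4: 100-fold → factor 100
Product of known-step factors = 12500
Overall factor = 2.00 × 10^6 CFU/mL / (10.0 CFU/mL) = 2 × 10^5
x = 2 × 10^5 / 12500 = 16.0

16.0-fold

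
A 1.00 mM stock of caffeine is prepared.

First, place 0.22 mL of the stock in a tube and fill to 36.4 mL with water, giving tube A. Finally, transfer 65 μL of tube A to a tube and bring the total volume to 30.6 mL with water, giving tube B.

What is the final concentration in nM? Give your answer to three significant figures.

Step 1: 0.22 mL brought to 36.4 mL → factor 36.4/0.22 = 165.45
Step 2: 65 μL brought to 30.6 mL → factor 30600/65 = 470.77
Overall dilution factor = 165.45 × 470.77 = 77891
Final = 1.00 mM / 77891 = 1.284 × 10^-5 mM = 12.8 nM

12.8 nM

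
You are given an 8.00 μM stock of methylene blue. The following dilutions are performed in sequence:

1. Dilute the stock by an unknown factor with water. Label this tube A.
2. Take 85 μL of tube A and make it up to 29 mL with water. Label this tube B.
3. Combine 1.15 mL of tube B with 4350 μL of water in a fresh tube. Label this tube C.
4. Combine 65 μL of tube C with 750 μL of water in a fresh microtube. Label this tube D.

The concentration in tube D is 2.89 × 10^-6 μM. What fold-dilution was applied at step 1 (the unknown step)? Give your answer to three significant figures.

Step 1: unknown factor x
Step 2: 85 μL brought to 29 mL → factor 29000/85 = 341.18
Step 3: 1.15 mL + 4350 μL = 5.5 mL total → factor 5.5/1.15 = 4.7826
Step 4: 65 μL + 750 μL = 815 μL total → factor 815/65 = 12.538
Product of known-step factors = 20459
Overall factor = 8.00 μM / (2.89 × 10^-6 μM) = 2.7682 × 10^6
x = 2.7682 × 10^6 / 20459 = 135

135-fold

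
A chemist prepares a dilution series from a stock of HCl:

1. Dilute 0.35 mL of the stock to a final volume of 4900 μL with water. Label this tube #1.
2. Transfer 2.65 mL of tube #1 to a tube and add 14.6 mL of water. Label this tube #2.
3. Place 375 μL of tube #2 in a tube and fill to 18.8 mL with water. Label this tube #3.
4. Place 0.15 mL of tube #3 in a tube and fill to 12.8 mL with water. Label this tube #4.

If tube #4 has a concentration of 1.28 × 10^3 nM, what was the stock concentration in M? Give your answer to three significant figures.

0.499 M

Step 1: 0.35 mL brought to 4900 μL → factor 4.9/0.35 = 14
Step 2: 2.65 mL + 14.6 mL = 17.25 mL total → factor 17.25/2.65 = 6.5094
Step 3: 375 μL brought to 18.8 mL → factor 18800/375 = 50.133
Step 4: 0.15 mL brought to 12.8 mL → factor 12.8/0.15 = 85.333
Overall dilution factor = 14 × 6.5094 × 50.133 × 85.333 = 3.8987 × 10^5
Stock = 1.28 × 10^3 nM × 3.8987 × 10^5 = 4.990 × 10^8 nM = 0.499 M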